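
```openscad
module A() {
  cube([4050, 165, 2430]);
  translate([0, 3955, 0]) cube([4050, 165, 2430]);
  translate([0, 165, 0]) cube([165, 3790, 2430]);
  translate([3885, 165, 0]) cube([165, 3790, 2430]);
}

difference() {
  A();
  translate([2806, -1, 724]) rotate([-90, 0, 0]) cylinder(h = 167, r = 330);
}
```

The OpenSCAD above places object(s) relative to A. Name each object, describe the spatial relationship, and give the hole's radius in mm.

The subtracted cylinder has r = 330 mm.

A is a house frame. The house frame has a circular hole through its front wall. The hole's radius is 330 mm.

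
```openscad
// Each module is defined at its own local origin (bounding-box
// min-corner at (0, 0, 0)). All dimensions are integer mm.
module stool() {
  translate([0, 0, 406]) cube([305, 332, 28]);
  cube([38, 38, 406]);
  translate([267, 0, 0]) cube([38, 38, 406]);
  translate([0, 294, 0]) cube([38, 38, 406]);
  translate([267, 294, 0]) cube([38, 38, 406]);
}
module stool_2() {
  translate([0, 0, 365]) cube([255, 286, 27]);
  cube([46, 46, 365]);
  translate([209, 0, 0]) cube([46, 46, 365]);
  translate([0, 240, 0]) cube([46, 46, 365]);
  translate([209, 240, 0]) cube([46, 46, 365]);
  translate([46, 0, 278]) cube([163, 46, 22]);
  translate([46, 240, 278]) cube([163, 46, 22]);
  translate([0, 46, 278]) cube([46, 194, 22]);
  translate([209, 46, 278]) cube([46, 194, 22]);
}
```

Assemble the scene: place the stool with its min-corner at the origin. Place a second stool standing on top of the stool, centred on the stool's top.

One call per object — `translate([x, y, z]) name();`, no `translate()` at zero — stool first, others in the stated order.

stool();
translate([25, 23, 434]) stool_2();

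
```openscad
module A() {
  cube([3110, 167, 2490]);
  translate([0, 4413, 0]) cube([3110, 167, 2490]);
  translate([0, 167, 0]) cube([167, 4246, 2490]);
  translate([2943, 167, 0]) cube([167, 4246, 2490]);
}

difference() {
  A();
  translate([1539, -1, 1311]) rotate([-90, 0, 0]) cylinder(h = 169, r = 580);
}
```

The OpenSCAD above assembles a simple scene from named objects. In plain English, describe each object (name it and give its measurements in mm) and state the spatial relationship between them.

A is a box-shaped house frame (walls only): outside footprint 3110×4580 mm, wall height 2490 mm, wall thickness 167 mm. The two y-facing walls run the full x-width; the two x-facing walls fit between the inner faces of the y-facing walls.

The house frame has a circular hole of radius 580 mm through its front wall, centred at (x = 1539, z = 1311).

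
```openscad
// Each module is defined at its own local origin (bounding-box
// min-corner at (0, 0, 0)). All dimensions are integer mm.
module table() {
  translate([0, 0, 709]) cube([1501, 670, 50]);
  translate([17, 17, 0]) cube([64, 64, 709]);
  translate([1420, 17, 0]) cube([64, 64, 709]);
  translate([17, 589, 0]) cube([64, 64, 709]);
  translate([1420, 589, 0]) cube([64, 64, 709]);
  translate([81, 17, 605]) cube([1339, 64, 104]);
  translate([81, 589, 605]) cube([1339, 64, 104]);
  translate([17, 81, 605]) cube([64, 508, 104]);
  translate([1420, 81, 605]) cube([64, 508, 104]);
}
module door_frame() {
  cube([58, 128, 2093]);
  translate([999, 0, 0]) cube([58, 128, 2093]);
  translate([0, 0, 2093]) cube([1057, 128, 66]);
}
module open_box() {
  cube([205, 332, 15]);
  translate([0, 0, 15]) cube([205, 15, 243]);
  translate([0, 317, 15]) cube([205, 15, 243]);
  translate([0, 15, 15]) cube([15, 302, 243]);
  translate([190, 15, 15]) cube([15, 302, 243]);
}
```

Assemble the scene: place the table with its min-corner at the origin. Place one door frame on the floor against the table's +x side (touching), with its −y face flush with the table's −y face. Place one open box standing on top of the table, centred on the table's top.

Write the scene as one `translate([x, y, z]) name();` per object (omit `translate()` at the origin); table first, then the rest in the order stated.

table();
translate([1501, 0, 0]) door_frame();
translate([648, 169, 759]) open_box();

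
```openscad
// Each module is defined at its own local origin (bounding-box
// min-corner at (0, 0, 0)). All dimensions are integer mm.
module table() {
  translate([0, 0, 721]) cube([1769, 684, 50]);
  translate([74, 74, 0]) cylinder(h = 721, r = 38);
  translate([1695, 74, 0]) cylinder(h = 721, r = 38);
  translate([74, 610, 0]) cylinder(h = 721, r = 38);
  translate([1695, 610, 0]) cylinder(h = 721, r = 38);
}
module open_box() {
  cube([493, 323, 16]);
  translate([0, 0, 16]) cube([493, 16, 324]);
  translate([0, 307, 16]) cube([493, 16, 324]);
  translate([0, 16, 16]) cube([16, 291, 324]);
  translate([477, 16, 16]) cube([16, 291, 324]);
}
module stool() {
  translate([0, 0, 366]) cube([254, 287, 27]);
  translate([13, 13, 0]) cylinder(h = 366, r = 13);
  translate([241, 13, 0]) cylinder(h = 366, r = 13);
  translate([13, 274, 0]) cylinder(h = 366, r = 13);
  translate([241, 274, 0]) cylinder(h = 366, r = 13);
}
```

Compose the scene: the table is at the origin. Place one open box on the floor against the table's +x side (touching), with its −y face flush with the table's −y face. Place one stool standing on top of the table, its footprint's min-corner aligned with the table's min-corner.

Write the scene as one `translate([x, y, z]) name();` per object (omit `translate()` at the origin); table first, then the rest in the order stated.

table();
translate([1769, 0, 0]) open_box();
translate([0, 0, 771]) stool();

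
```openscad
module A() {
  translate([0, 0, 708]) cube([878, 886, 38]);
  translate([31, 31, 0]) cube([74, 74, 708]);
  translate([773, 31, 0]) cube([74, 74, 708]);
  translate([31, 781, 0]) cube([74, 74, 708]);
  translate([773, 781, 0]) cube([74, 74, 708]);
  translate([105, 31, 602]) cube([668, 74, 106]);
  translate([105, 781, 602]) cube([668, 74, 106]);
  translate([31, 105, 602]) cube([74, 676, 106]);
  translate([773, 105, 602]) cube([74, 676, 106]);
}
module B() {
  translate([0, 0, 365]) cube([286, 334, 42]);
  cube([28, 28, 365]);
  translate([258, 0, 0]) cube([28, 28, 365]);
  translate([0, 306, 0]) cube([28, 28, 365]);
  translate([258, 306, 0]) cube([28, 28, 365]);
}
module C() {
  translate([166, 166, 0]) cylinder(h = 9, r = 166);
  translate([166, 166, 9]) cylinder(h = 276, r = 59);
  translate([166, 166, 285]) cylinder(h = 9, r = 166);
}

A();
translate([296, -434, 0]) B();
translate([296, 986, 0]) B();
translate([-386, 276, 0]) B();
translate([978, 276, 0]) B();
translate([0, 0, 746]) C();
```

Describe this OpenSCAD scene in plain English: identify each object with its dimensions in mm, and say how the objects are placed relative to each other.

A is a table: top 878 mm (x) × 886 mm (y), 38 mm thick, upper face at z = 746 mm, on four 74×74 mm square legs, each inset 31 mm from the nearest pair of top edges, running from z = 0 to the bottom of the top. Four apron rails, 74 mm thick and 106 mm tall, run between adjacent legs with their top edges flush with the underside of the top and their outer faces flush with the legs' outer faces.

B is a simple wooden stool: a rectangular seat 286 mm (x) by 334 mm (y), 42 mm thick, top face at z = 407 mm, on four square legs, each 28×28 mm in cross-section. The legs rest on z = 0, each flush with a corner of the seat.

C is a spool: two coaxial disc flanges of radius 166 mm and thickness 9 mm, joined by a core cylinder of radius 59 mm and height 276 mm. The lower flange rests on z = 0 and the three cylinders share a vertical axis.

Four stools sit around the table at the −y, +y, −x, +x sides. The spool is on top of the table.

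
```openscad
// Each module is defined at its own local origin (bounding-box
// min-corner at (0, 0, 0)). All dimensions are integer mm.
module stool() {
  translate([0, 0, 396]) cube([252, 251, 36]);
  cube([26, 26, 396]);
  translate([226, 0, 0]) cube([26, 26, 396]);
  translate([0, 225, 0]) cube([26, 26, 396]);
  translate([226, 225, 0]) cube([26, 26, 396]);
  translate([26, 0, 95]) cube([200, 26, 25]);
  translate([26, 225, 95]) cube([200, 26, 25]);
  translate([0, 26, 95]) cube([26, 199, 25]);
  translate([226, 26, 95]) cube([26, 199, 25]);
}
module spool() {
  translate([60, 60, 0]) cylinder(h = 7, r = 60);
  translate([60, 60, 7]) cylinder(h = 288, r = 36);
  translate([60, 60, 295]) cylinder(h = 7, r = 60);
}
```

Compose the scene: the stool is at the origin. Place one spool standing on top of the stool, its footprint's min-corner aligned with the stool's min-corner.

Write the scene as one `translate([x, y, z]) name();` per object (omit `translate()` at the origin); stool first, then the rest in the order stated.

stool();
translate([0, 0, 432]) spool();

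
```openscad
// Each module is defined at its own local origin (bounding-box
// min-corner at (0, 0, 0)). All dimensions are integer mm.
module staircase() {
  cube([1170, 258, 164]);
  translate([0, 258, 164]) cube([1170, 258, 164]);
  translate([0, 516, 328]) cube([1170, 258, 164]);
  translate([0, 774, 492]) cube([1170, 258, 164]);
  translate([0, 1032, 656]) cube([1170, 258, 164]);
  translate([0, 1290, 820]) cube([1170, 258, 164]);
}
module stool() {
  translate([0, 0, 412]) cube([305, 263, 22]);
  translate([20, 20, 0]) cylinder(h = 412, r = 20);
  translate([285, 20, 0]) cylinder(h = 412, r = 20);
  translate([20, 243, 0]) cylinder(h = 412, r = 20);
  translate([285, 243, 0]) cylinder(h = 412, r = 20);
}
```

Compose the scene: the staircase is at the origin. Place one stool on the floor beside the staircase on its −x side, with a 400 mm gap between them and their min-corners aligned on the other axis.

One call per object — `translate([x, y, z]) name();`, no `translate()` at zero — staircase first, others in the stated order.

staircase();
translate([-705, 0, 0]) stool();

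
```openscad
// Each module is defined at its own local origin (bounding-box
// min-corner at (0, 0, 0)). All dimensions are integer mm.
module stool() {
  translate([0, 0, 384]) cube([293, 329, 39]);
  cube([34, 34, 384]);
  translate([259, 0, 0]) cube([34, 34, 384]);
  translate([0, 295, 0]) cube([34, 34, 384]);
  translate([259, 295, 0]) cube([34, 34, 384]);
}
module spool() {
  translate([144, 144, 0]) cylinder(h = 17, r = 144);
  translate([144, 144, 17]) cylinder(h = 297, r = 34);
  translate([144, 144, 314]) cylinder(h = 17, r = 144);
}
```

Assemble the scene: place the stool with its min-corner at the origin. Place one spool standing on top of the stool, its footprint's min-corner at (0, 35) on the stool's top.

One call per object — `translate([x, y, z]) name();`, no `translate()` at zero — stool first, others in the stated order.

stool();
translate([0, 35, 423]) spool();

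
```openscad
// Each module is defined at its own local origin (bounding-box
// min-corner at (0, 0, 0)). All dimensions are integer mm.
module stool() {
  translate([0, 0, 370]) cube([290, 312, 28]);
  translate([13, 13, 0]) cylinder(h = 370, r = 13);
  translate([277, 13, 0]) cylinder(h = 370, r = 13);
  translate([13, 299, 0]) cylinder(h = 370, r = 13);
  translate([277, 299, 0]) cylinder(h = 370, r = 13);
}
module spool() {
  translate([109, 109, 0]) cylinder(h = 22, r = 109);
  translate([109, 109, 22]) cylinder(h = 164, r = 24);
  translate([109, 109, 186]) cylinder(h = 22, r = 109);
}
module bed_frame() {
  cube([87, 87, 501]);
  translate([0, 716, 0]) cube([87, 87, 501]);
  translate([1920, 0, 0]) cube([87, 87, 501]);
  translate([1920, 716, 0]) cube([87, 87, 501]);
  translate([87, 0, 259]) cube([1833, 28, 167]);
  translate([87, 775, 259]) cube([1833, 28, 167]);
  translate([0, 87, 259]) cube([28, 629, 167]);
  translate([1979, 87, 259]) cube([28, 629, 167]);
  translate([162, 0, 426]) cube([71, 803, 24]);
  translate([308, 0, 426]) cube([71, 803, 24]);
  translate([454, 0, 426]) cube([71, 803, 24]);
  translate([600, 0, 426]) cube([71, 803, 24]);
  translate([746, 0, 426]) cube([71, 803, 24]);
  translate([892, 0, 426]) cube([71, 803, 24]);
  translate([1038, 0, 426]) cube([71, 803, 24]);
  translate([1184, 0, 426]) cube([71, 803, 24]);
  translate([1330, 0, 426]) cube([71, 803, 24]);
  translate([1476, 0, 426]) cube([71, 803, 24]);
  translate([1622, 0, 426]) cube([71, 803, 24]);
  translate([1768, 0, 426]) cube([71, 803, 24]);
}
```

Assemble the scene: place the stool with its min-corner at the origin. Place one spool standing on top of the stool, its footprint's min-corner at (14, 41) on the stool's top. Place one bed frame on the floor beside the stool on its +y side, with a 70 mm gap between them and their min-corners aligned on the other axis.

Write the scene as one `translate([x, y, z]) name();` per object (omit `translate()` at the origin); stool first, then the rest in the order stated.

stool();
translate([14, 41, 398]) spool();
translate([0, 382, 0]) bed_frame();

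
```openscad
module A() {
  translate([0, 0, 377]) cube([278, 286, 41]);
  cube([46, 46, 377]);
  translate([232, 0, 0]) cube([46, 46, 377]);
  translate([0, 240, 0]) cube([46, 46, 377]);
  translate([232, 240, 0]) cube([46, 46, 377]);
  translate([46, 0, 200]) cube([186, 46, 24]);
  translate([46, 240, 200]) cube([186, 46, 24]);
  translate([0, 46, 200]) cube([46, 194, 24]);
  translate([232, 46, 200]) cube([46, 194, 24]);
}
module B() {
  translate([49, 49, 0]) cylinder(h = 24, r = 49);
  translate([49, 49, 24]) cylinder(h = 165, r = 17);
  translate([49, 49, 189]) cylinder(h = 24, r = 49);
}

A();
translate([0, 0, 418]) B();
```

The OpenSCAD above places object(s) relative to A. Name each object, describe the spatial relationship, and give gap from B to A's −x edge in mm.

The spool's min-x is at 0; the stool's min-x is 0; gap = 0 mm.

A is a stool. B is a spool. The spool is on top of the stool. The gap from the spool to the stool's −x edge is 0 mm.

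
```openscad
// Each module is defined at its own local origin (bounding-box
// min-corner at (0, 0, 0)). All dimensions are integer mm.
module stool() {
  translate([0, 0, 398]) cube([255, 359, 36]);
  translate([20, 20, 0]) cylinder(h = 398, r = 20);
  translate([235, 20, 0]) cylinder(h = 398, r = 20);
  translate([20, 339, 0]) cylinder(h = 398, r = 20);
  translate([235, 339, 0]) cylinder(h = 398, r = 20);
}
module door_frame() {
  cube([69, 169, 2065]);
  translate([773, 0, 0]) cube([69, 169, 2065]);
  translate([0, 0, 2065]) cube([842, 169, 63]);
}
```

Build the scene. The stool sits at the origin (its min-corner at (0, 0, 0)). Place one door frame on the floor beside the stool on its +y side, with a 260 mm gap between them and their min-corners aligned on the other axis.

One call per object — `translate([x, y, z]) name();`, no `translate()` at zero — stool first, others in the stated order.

stool();
translate([0, 619, 0]) door_frame();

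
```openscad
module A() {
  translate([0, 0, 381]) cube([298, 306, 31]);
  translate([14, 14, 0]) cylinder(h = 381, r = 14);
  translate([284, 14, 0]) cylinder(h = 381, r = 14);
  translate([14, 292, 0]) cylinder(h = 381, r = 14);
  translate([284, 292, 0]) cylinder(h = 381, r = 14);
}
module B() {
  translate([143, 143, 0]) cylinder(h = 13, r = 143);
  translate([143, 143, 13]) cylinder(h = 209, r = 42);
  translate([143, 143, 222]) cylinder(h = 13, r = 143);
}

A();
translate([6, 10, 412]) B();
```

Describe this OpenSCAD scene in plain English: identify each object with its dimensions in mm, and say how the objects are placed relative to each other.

A is a four-legged stool. The seat is a 298×306×31 mm slab whose top surface is at z = 412 mm; four round legs, each 28 mm in diameter, run from the floor (z = 0) to the underside of the seat, each leg's axis is inset half a diameter from the nearest pair of seat edges (so the leg's bounding box is flush with the corner).

B is a spool: two coaxial disc flanges of radius 143 mm and thickness 13 mm, joined by a core cylinder of radius 42 mm and height 209 mm. The lower flange rests on z = 0 and the three cylinders share a vertical axis.

The spool is on top of the stool, centred.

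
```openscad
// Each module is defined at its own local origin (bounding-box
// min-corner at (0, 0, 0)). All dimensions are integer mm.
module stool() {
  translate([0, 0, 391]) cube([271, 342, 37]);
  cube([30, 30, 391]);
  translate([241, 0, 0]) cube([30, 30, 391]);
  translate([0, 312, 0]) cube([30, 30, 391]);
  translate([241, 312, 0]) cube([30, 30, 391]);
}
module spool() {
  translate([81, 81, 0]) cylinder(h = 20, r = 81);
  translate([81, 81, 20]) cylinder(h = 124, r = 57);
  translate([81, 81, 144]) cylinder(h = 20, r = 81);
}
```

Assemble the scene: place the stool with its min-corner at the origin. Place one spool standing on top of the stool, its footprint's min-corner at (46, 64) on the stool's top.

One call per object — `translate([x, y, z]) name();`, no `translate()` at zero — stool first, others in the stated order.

stool();
translate([46, 64, 428]) spool();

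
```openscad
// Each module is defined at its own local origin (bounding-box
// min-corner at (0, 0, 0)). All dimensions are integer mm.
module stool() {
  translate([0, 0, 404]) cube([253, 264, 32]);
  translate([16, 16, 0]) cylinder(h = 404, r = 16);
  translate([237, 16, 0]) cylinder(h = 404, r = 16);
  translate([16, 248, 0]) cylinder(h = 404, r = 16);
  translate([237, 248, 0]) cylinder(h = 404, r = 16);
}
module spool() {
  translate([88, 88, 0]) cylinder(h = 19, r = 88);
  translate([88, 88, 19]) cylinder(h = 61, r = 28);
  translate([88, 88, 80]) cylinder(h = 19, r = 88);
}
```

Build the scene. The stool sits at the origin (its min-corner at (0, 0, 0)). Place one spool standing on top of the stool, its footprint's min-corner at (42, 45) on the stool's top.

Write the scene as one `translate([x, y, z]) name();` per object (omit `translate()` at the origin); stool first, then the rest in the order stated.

stool();
translate([42, 45, 436]) spool();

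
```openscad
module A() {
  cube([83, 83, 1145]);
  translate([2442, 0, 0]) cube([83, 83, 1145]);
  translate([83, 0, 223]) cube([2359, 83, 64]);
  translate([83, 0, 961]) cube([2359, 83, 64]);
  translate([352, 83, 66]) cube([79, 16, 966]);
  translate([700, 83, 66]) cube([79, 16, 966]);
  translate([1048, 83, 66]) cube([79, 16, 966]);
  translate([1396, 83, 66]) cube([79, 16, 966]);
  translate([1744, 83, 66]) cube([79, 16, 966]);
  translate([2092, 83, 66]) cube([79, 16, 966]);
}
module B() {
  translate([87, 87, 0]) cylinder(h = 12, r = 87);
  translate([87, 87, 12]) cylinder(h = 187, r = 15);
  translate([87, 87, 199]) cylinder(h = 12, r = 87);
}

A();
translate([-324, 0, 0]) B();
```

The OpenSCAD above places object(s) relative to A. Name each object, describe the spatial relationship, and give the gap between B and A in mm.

A is a fence section. B is a spool. The spool is on the floor beside the fence section on its −x side. The gap between the spool and the fence section is 150 mm.

The spool's nearest face is 150 mm from the fence section's −x face.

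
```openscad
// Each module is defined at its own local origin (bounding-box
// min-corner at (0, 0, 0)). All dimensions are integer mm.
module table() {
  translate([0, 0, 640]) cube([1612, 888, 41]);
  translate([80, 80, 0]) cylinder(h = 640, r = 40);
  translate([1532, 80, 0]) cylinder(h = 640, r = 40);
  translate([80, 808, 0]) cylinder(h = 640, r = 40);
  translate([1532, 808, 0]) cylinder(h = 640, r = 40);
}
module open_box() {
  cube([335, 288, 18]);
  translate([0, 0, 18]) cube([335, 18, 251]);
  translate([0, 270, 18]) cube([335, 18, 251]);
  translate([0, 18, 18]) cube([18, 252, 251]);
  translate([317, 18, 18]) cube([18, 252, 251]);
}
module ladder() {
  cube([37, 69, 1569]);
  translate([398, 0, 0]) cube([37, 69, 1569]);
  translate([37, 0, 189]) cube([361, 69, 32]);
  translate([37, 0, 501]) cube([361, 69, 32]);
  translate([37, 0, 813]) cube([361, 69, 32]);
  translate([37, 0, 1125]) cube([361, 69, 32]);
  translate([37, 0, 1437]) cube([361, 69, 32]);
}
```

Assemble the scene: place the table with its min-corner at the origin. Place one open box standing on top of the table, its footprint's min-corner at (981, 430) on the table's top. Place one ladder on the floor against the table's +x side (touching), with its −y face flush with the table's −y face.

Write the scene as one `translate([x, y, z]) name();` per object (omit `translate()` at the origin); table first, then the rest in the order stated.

table();
translate([981, 430, 681]) open_box();
translate([1612, 0, 0]) ladder();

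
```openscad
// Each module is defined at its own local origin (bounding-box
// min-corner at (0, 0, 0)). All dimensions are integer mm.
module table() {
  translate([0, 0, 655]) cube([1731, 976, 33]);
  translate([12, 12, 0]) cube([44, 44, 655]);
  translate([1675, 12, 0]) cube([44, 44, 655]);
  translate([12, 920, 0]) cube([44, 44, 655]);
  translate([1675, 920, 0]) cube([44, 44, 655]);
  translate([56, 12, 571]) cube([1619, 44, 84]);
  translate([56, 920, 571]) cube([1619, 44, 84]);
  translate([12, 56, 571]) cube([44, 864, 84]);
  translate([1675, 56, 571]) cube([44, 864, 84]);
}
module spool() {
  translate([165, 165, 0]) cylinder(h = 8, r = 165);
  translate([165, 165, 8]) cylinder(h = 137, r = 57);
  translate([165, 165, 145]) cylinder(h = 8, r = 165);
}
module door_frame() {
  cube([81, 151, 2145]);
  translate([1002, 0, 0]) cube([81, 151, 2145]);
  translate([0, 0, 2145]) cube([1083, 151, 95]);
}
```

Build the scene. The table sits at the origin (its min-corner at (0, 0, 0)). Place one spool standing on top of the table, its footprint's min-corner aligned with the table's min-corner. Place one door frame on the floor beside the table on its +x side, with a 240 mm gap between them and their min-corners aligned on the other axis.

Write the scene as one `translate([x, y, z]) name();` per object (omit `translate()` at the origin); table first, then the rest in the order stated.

table();
translate([0, 0, 688]) spool();
translate([1971, 0, 0]) door_frame();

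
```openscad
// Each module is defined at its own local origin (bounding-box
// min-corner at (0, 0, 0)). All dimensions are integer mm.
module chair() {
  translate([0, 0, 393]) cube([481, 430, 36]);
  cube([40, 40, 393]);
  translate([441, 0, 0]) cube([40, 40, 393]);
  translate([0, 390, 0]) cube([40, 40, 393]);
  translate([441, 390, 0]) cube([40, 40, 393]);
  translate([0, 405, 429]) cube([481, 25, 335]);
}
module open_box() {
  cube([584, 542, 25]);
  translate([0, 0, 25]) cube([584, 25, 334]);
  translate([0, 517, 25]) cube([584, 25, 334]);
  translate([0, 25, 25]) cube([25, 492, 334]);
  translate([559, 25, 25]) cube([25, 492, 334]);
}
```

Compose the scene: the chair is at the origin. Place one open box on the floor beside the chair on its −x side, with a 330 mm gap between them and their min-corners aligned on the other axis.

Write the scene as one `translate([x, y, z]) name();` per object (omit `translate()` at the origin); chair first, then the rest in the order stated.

chair();
translate([-914, 0, 0]) open_box();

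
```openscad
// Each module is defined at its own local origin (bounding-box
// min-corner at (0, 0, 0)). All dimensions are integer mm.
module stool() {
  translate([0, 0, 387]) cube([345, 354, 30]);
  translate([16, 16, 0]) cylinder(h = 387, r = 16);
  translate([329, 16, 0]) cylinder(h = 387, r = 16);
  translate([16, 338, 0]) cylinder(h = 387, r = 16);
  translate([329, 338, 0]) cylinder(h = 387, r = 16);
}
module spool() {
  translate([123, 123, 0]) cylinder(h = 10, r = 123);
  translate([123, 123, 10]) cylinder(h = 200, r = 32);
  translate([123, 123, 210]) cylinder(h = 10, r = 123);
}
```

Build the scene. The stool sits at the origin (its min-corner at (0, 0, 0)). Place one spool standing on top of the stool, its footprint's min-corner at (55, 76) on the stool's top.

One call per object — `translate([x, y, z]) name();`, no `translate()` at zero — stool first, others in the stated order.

stool();
translate([55, 76, 417]) spool();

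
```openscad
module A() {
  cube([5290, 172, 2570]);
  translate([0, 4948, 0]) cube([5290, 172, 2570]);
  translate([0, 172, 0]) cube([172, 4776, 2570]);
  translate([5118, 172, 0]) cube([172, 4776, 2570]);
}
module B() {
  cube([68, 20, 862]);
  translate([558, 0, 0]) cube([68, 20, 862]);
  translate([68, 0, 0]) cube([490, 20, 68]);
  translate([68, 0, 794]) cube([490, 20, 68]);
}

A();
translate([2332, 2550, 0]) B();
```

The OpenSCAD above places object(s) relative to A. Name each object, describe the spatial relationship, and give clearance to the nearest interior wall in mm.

Clearances: x = 2160, y = 2378; minimum 2160 mm.

A is a house frame. B is a picture frame. The picture frame sits inside the house frame, centred. The clearance to the nearest interior wall is 2160 mm.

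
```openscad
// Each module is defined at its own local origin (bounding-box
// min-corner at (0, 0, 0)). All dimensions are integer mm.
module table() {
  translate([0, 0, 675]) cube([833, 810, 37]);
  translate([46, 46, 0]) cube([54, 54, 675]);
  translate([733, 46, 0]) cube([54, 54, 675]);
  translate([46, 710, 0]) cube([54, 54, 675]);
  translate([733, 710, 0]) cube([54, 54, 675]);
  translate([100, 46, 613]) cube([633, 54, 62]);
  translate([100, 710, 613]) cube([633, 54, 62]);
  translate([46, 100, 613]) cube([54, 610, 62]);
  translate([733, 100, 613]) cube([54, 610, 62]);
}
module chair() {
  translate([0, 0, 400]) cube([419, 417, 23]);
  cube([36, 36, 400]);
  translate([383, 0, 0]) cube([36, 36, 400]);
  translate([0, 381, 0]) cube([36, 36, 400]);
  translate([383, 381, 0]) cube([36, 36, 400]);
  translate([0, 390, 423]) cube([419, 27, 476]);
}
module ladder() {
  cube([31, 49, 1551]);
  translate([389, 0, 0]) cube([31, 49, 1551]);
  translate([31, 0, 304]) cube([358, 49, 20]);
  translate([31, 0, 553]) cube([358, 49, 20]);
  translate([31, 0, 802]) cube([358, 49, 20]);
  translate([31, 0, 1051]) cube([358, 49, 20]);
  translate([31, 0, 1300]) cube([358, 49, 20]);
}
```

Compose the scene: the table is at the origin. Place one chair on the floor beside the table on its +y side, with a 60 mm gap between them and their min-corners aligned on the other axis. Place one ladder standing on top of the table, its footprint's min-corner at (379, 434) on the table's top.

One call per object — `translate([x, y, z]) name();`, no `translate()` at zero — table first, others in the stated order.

table();
translate([0, 870, 0]) chair();
translate([379, 434, 712]) ladder();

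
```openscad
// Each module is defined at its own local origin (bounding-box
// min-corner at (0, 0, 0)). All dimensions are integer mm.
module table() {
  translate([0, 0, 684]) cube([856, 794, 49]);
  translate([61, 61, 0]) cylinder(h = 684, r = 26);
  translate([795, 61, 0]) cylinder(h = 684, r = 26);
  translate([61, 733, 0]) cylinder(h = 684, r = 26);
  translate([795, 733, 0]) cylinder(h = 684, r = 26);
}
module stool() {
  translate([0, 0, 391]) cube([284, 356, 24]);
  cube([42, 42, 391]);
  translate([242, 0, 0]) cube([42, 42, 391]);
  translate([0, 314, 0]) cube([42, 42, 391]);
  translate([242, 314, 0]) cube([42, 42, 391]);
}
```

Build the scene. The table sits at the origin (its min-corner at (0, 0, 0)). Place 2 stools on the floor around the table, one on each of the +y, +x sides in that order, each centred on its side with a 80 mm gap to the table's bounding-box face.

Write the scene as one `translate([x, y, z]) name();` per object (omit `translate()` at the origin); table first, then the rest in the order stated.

table();
translate([286, 874, 0]) stool();
translate([936, 219, 0]) stool();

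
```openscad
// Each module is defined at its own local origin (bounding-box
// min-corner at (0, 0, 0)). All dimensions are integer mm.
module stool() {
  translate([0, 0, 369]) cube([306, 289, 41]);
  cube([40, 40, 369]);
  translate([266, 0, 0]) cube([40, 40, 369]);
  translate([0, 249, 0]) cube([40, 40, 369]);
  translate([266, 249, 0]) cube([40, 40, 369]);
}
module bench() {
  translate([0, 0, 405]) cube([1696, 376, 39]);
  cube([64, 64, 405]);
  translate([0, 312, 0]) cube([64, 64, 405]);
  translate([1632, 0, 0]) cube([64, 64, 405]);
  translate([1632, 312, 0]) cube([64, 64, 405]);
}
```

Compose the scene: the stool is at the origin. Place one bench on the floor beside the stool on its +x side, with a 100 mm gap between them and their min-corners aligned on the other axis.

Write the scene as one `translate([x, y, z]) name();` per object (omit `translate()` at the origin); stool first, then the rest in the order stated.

stool();
translate([406, 0, 0]) bench();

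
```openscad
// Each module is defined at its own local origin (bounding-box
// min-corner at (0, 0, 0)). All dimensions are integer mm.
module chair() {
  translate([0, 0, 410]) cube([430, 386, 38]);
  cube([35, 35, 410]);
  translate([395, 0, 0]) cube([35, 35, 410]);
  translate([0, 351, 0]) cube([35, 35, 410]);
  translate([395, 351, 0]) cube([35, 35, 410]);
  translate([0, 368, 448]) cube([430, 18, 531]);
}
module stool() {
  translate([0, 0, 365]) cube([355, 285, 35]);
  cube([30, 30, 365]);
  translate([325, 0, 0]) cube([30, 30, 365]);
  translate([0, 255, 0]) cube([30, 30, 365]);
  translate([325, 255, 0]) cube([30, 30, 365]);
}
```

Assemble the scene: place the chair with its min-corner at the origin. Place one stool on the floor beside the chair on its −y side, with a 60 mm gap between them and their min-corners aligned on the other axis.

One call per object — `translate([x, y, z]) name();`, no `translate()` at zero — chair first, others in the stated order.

chair();
translate([0, -345, 0]) stool();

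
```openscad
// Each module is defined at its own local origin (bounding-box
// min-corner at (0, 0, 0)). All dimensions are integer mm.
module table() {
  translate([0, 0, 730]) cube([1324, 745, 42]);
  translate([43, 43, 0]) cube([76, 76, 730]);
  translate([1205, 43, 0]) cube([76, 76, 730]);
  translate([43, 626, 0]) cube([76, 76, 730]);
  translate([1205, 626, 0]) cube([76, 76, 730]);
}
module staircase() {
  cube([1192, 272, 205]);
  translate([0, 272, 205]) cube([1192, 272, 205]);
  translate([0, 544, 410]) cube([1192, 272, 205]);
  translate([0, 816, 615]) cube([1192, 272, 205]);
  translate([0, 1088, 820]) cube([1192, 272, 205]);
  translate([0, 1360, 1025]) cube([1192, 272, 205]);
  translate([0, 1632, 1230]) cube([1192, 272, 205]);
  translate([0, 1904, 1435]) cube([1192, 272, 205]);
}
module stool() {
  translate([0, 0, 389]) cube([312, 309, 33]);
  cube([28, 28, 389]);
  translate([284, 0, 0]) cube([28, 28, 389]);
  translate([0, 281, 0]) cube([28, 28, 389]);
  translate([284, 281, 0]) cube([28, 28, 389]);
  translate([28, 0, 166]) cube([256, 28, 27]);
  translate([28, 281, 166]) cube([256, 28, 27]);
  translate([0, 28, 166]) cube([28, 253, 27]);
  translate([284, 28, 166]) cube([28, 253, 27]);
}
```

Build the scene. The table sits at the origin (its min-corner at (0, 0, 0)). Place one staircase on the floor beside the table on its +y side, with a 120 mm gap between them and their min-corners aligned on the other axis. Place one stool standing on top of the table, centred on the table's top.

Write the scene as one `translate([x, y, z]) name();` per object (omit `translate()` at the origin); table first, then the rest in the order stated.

table();
translate([0, 865, 0]) staircase();
translate([506, 218, 772]) stool();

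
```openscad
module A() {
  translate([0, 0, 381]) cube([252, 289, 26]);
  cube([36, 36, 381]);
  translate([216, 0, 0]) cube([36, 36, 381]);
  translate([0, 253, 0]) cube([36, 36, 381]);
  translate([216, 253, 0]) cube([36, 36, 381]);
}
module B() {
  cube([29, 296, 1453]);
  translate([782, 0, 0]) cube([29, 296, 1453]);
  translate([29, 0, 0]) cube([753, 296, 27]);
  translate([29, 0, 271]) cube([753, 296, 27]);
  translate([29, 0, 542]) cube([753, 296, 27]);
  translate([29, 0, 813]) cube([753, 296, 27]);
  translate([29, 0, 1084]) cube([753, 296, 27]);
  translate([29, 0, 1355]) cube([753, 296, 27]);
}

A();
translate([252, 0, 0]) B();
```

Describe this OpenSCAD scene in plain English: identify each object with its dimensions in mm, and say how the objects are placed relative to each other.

A is a simple wooden stool: a rectangular seat 252 mm (x) by 289 mm (y), 26 mm thick, top face at z = 407 mm, on four square legs, each 36×36 mm in cross-section. The legs rest on z = 0, each flush with a corner of the seat.

B is an open bookshelf. Two side panels, each 29 mm thick, 296 mm deep and 1453 mm tall, stand 811 mm apart (outside-to-outside). Between them sit 6 shelves, each 27 mm thick and 296 mm deep, spanning the full gap between the sides. The bottom shelf rests on the floor (its underside at z = 0) and the clear gap between one shelf's top and the next shelf's underside is 244 mm.

The bookshelf is against the stool's +x side, with their −y faces flush.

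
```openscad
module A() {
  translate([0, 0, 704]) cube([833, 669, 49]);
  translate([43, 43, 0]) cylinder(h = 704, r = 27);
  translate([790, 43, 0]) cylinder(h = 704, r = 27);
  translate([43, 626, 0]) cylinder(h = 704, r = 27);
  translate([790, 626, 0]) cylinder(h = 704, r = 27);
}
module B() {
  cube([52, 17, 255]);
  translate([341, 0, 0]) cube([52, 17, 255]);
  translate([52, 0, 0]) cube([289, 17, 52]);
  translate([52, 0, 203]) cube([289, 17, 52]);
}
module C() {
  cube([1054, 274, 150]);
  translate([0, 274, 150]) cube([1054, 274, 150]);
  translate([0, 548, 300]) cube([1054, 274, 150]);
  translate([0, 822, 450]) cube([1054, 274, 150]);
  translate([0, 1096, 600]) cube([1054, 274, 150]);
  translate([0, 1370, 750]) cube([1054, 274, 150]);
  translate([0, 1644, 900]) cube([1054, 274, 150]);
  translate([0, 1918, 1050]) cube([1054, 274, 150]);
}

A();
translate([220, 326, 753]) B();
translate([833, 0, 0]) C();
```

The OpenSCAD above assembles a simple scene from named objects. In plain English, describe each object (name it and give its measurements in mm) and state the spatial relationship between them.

A is a table with a 833×669 mm rectangular top, 49 mm thick, top surface at z = 753 mm, supported by four round legs of 54 mm diameter, each leg's bounding box inset 16 mm from the nearest pair of top edges, running from the floor.

B is a picture frame with a 289×151 mm rectangular opening (x by z) and a uniform 52 mm border on every side. Frame depth is 17 mm along y. It is built from two vertical stiles running the full outside height and two horizontal rails spanning the gap between the stiles.

C is a straight staircase of 8 solid steps. Each step is 1054 mm wide (x), 274 mm deep (y, the going) and 150 mm tall (the rise). The first step rests on the floor; each subsequent step sits one going further in +y and one rise higher in +z, directly behind and above the previous step with no overlap.

The picture frame is on top of the table, centred. The staircase is against the table's +x side, with their −y faces flush.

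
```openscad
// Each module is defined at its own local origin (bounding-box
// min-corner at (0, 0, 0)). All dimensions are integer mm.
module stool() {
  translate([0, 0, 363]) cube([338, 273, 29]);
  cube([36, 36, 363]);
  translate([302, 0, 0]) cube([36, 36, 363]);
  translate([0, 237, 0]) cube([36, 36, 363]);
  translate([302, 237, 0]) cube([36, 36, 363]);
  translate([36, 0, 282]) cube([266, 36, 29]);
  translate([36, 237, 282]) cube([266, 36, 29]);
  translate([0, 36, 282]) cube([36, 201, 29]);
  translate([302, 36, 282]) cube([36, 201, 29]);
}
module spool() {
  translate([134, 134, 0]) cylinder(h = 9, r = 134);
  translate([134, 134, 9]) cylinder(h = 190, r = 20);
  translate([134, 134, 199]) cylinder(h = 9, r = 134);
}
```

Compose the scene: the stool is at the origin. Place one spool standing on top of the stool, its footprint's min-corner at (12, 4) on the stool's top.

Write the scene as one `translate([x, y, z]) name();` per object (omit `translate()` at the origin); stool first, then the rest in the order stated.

stool();
translate([12, 4, 392]) spool();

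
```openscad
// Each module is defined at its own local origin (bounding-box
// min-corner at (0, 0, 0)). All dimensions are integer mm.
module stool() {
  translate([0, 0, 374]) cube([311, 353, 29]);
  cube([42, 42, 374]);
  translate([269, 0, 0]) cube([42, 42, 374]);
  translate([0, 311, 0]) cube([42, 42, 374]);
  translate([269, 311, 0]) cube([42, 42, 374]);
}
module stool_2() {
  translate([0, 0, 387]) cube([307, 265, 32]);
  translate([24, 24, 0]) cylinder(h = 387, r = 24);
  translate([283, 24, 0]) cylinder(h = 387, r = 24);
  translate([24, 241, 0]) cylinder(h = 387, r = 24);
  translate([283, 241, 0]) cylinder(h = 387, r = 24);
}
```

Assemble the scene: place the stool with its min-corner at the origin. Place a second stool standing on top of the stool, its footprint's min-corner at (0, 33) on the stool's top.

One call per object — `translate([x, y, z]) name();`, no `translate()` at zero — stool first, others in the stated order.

stool();
translate([0, 33, 403]) stool_2();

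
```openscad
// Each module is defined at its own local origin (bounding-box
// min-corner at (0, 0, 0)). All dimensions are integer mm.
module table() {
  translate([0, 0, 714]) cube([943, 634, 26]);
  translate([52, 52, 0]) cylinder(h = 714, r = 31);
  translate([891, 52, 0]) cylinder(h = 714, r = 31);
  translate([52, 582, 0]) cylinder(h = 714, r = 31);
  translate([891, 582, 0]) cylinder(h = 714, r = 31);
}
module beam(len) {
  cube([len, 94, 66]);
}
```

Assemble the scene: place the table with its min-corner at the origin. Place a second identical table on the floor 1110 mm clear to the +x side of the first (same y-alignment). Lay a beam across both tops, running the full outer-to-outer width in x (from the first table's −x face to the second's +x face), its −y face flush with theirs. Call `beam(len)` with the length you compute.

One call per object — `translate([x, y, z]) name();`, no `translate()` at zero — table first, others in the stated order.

table();
translate([2053, 0, 0]) table();
translate([0, 0, 740]) beam(2996);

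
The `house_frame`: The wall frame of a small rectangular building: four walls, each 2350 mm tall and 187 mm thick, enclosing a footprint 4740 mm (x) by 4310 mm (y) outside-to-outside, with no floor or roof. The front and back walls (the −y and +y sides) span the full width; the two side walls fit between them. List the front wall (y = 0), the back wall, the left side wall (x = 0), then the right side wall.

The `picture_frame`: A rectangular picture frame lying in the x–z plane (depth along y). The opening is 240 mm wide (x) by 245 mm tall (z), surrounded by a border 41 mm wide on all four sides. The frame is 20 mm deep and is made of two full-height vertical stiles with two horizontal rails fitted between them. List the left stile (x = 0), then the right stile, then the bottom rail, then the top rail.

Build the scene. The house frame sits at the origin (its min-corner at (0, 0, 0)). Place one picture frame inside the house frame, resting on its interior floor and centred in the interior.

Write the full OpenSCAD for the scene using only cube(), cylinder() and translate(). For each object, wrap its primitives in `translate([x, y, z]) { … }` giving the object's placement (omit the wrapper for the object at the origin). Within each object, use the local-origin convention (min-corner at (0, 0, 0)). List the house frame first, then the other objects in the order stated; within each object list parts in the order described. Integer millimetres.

cube([4740, 187, 2350]);
translate([0, 4123, 0]) cube([4740, 187, 2350]);
translate([0, 187, 0]) cube([187, 3936, 2350]);
translate([4553, 187, 0]) cube([187, 3936, 2350]);
translate([2209, 2145, 0]) {
  cube([41, 20, 327]);
  translate([281, 0, 0]) cube([41, 20, 327]);
  translate([41, 0, 0]) cube([240, 20, 41]);
  translate([41, 0, 286]) cube([240, 20, 41]);
}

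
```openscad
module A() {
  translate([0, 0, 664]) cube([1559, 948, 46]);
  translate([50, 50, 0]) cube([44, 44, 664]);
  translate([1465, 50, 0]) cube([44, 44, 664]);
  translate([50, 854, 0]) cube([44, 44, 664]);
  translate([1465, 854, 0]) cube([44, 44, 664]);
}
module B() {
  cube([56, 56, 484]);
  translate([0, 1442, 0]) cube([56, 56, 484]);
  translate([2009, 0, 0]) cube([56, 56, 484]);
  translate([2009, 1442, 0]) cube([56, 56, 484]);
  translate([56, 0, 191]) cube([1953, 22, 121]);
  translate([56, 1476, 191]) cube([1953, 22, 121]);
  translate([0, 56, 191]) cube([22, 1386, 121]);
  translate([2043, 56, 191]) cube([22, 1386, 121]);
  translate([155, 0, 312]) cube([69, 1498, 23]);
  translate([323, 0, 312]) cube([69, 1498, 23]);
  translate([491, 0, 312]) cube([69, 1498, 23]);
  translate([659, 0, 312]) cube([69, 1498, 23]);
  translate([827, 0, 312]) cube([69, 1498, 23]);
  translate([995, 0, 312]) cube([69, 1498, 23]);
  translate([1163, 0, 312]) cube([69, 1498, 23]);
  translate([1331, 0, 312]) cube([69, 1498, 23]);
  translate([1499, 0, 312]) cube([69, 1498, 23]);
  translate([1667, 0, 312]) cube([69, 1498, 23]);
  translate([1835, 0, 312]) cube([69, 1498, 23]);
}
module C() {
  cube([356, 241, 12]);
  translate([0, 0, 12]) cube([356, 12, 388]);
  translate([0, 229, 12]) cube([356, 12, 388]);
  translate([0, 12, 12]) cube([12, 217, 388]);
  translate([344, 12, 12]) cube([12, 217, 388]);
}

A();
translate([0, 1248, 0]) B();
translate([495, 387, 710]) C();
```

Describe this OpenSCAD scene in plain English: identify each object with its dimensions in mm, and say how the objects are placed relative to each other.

A is a table: top 1559 mm (x) × 948 mm (y), 46 mm thick, upper face at z = 710 mm, on four 44×44 mm square legs, each inset 50 mm from the nearest pair of top edges, running from z = 0 to the bottom of the top.

B is a bed frame 2065 mm long (x) by 1498 mm wide (y). Four 56×56 mm corner posts, 484 mm tall, at the corners of the footprint. Four rails of 22 mm thickness and 121 mm height run between adjacent posts with their undersides at z = 191 mm, their outer faces flush with the outside of the frame (the two x-running rails run between the posts' inner faces; the two y-running rails run between the posts' inner faces). 11 slats, each 69 mm wide (x) and 23 mm thick, lie across the top of the two x-running rails, running the full 1498 mm width of the frame in y; the slats are evenly spaced along x between the inner faces of the end posts with equal gaps (rounded down to the nearest mm) at the −x end and between each pair — any rounding remainder accumulates at the +x end.

C is an open storage box with external size 356×241×400 mm and wall thickness 12 mm (the base is also 12 mm thick). The base covers the whole footprint; the four walls stand on the base, with the y-facing walls full-width and the x-facing walls fitting between their inner faces.

The bed frame is on the floor beside the table on its +y side. The open box is on top of the table.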